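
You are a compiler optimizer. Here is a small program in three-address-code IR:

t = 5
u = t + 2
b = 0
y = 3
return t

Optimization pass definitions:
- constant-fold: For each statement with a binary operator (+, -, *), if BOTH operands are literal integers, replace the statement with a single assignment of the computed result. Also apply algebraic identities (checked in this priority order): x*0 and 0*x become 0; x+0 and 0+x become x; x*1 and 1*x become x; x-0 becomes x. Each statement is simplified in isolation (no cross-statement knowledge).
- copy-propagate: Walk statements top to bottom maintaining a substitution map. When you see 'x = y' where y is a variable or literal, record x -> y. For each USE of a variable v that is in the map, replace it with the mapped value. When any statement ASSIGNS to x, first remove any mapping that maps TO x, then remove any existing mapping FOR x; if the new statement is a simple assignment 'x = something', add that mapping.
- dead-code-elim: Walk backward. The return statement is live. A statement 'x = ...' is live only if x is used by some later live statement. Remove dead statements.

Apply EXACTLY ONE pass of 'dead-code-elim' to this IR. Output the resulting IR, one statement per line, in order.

Answer: t = 5
return t

Derivation:
Applying dead-code-elim statement-by-statement:
  [5] return t  -> KEEP (return); live=['t']
  [4] y = 3  -> DEAD (y not live)
  [3] b = 0  -> DEAD (b not live)
  [2] u = t + 2  -> DEAD (u not live)
  [1] t = 5  -> KEEP; live=[]
Result (2 stmts):
  t = 5
  return t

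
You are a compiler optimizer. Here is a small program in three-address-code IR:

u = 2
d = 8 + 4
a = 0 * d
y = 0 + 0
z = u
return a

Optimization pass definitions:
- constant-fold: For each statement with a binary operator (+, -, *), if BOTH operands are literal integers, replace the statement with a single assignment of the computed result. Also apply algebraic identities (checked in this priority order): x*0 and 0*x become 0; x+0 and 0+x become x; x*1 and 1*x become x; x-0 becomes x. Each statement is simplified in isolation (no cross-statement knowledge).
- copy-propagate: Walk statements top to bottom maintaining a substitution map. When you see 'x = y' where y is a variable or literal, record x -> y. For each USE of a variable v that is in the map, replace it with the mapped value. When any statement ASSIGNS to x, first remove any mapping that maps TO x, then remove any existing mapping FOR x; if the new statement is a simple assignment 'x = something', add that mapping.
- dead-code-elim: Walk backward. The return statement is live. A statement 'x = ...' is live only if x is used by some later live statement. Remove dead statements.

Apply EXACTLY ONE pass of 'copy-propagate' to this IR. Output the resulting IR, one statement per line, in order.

Answer: u = 2
d = 8 + 4
a = 0 * d
y = 0 + 0
z = 2
return a

Derivation:
Applying copy-propagate statement-by-statement:
  [1] u = 2  (unchanged)
  [2] d = 8 + 4  (unchanged)
  [3] a = 0 * d  (unchanged)
  [4] y = 0 + 0  (unchanged)
  [5] z = u  -> z = 2
  [6] return a  (unchanged)
Result (6 stmts):
  u = 2
  d = 8 + 4
  a = 0 * d
  y = 0 + 0
  z = 2
  return a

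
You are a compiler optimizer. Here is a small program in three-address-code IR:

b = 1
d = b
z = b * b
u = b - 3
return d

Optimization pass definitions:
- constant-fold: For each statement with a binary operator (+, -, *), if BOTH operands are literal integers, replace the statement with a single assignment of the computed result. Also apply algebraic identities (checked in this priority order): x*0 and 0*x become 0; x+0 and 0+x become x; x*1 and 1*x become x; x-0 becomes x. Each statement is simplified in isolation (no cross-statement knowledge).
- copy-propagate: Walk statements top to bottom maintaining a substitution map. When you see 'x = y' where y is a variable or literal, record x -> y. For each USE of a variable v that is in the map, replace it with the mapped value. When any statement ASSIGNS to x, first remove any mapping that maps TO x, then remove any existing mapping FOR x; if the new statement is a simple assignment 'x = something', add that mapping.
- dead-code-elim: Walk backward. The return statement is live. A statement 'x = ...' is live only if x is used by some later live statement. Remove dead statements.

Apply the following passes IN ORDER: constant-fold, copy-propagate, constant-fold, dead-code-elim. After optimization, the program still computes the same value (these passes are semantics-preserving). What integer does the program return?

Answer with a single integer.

Initial IR:
  b = 1
  d = b
  z = b * b
  u = b - 3
  return d
After constant-fold (5 stmts):
  b = 1
  d = b
  z = b * b
  u = b - 3
  return d
After copy-propagate (5 stmts):
  b = 1
  d = 1
  z = 1 * 1
  u = 1 - 3
  return 1
After constant-fold (5 stmts):
  b = 1
  d = 1
  z = 1
  u = -2
  return 1
After dead-code-elim (1 stmts):
  return 1
Evaluate:
  b = 1  =>  b = 1
  d = b  =>  d = 1
  z = b * b  =>  z = 1
  u = b - 3  =>  u = -2
  return d = 1

Answer: 1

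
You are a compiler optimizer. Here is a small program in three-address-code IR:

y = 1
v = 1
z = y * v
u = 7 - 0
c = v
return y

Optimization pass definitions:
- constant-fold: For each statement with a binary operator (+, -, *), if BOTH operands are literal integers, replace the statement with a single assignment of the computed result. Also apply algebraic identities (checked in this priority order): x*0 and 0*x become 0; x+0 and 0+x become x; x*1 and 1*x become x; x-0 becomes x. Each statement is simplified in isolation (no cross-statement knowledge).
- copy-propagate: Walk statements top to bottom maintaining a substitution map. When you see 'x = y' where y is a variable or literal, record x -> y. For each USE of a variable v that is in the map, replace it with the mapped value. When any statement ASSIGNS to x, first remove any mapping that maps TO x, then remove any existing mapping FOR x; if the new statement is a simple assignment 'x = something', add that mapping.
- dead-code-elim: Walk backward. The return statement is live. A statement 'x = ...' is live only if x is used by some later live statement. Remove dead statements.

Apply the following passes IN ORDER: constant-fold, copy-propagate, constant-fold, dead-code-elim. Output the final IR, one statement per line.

Initial IR:
  y = 1
  v = 1
  z = y * v
  u = 7 - 0
  c = v
  return y
After constant-fold (6 stmts):
  y = 1
  v = 1
  z = y * v
  u = 7
  c = v
  return y
After copy-propagate (6 stmts):
  y = 1
  v = 1
  z = 1 * 1
  u = 7
  c = 1
  return 1
After constant-fold (6 stmts):
  y = 1
  v = 1
  z = 1
  u = 7
  c = 1
  return 1
After dead-code-elim (1 stmts):
  return 1

Answer: return 1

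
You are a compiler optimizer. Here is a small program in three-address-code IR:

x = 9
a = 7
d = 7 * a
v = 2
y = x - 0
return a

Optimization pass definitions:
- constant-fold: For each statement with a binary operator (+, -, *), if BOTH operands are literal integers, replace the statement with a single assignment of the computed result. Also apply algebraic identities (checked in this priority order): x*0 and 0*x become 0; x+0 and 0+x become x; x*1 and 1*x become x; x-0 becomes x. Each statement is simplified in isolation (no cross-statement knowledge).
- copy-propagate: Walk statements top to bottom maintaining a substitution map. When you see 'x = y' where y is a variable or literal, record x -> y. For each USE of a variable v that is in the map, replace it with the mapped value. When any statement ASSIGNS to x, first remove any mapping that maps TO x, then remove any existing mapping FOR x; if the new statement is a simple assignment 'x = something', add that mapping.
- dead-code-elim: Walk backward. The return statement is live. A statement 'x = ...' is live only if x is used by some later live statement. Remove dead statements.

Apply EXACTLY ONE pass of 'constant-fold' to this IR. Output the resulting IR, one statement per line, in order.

Applying constant-fold statement-by-statement:
  [1] x = 9  (unchanged)
  [2] a = 7  (unchanged)
  [3] d = 7 * a  (unchanged)
  [4] v = 2  (unchanged)
  [5] y = x - 0  -> y = x
  [6] return a  (unchanged)
Result (6 stmts):
  x = 9
  a = 7
  d = 7 * a
  v = 2
  y = x
  return a

Answer: x = 9
a = 7
d = 7 * a
v = 2
y = x
return a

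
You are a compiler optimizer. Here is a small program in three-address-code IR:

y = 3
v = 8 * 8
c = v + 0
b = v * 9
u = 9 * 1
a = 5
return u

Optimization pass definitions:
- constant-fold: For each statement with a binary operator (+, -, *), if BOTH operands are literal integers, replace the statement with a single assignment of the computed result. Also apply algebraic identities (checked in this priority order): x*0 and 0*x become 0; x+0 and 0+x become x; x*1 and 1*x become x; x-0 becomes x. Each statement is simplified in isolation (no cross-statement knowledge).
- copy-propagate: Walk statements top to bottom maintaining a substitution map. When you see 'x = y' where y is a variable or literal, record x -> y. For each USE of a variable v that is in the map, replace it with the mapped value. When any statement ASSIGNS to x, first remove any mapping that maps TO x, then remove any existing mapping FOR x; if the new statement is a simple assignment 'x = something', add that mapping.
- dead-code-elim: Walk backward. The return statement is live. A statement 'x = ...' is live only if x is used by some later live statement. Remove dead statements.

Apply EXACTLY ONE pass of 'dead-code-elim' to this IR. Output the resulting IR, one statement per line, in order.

Applying dead-code-elim statement-by-statement:
  [7] return u  -> KEEP (return); live=['u']
  [6] a = 5  -> DEAD (a not live)
  [5] u = 9 * 1  -> KEEP; live=[]
  [4] b = v * 9  -> DEAD (b not live)
  [3] c = v + 0  -> DEAD (c not live)
  [2] v = 8 * 8  -> DEAD (v not live)
  [1] y = 3  -> DEAD (y not live)
Result (2 stmts):
  u = 9 * 1
  return u

Answer: u = 9 * 1
return u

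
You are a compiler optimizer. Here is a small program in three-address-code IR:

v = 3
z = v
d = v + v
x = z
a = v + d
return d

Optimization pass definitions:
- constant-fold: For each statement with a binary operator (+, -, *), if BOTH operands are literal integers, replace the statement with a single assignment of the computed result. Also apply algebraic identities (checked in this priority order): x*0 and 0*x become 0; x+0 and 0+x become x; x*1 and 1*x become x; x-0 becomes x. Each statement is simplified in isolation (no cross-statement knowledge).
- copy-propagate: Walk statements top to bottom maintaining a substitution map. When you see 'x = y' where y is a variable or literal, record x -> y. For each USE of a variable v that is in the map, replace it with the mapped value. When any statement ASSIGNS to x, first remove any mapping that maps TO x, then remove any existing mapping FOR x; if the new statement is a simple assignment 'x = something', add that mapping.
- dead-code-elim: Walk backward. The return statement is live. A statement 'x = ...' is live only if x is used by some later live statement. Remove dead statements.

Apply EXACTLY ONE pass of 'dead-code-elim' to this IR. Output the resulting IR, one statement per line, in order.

Answer: v = 3
d = v + v
return d

Derivation:
Applying dead-code-elim statement-by-statement:
  [6] return d  -> KEEP (return); live=['d']
  [5] a = v + d  -> DEAD (a not live)
  [4] x = z  -> DEAD (x not live)
  [3] d = v + v  -> KEEP; live=['v']
  [2] z = v  -> DEAD (z not live)
  [1] v = 3  -> KEEP; live=[]
Result (3 stmts):
  v = 3
  d = v + v
  return d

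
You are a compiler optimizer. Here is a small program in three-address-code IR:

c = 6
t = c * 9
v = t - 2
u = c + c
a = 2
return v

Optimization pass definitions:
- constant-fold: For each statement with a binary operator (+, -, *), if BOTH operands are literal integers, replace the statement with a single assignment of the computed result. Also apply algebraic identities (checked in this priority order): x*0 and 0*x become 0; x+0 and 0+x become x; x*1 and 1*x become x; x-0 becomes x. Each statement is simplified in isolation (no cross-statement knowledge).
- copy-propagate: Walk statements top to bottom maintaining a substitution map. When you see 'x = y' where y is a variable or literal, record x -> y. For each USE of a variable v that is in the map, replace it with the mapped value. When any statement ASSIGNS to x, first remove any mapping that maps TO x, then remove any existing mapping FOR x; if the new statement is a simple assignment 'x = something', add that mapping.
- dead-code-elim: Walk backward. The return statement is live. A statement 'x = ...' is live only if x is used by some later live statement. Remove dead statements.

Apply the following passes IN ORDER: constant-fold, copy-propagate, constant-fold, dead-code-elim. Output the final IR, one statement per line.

Initial IR:
  c = 6
  t = c * 9
  v = t - 2
  u = c + c
  a = 2
  return v
After constant-fold (6 stmts):
  c = 6
  t = c * 9
  v = t - 2
  u = c + c
  a = 2
  return v
After copy-propagate (6 stmts):
  c = 6
  t = 6 * 9
  v = t - 2
  u = 6 + 6
  a = 2
  return v
After constant-fold (6 stmts):
  c = 6
  t = 54
  v = t - 2
  u = 12
  a = 2
  return v
After dead-code-elim (3 stmts):
  t = 54
  v = t - 2
  return v

Answer: t = 54
v = t - 2
return v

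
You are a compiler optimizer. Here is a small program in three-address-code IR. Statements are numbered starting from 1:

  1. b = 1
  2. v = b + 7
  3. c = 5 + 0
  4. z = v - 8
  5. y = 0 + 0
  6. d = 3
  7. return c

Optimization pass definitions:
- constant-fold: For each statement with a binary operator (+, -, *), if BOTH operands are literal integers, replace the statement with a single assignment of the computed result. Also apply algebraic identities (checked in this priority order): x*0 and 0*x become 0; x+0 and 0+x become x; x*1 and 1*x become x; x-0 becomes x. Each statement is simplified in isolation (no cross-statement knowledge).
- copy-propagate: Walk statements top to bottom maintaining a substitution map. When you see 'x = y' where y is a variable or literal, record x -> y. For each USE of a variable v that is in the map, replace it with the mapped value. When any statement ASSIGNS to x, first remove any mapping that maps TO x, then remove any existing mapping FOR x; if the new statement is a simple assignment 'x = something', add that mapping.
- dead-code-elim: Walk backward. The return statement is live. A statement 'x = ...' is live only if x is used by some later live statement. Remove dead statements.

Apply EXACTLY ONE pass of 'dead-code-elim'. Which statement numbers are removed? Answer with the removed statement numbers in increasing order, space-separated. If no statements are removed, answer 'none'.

Answer: 1 2 4 5 6

Derivation:
Backward liveness scan:
Stmt 1 'b = 1': DEAD (b not in live set [])
Stmt 2 'v = b + 7': DEAD (v not in live set [])
Stmt 3 'c = 5 + 0': KEEP (c is live); live-in = []
Stmt 4 'z = v - 8': DEAD (z not in live set ['c'])
Stmt 5 'y = 0 + 0': DEAD (y not in live set ['c'])
Stmt 6 'd = 3': DEAD (d not in live set ['c'])
Stmt 7 'return c': KEEP (return); live-in = ['c']
Removed statement numbers: [1, 2, 4, 5, 6]
Surviving IR:
  c = 5 + 0
  return c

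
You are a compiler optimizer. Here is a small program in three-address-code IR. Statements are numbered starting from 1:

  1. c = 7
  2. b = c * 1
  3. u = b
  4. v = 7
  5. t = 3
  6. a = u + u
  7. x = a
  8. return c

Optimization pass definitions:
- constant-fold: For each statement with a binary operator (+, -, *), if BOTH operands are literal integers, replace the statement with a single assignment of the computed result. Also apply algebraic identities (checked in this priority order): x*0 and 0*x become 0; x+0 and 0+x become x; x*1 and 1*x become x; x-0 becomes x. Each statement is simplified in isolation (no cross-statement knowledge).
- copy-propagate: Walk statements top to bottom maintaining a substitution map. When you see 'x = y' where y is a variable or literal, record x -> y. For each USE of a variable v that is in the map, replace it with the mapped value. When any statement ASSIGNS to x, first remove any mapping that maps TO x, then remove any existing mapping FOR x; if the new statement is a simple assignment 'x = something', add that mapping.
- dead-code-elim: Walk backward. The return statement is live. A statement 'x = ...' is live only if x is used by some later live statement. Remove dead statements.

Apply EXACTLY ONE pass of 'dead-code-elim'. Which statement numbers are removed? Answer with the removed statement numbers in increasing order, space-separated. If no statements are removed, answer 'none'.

Answer: 2 3 4 5 6 7

Derivation:
Backward liveness scan:
Stmt 1 'c = 7': KEEP (c is live); live-in = []
Stmt 2 'b = c * 1': DEAD (b not in live set ['c'])
Stmt 3 'u = b': DEAD (u not in live set ['c'])
Stmt 4 'v = 7': DEAD (v not in live set ['c'])
Stmt 5 't = 3': DEAD (t not in live set ['c'])
Stmt 6 'a = u + u': DEAD (a not in live set ['c'])
Stmt 7 'x = a': DEAD (x not in live set ['c'])
Stmt 8 'return c': KEEP (return); live-in = ['c']
Removed statement numbers: [2, 3, 4, 5, 6, 7]
Surviving IR:
  c = 7
  return c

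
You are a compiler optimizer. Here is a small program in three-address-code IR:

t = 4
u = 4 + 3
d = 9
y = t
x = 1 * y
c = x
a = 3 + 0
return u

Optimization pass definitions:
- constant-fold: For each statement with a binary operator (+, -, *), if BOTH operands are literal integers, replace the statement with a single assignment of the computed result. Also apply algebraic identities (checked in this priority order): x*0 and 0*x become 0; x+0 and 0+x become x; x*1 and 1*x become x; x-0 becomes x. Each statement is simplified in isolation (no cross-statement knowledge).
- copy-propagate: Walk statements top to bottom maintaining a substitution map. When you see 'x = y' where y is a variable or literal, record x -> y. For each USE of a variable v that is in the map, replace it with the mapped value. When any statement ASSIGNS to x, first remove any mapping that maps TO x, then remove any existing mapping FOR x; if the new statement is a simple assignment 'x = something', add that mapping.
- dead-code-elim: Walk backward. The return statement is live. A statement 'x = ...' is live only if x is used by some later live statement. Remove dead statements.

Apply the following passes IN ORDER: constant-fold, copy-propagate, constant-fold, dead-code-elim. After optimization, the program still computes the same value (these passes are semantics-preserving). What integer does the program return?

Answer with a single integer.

Initial IR:
  t = 4
  u = 4 + 3
  d = 9
  y = t
  x = 1 * y
  c = x
  a = 3 + 0
  return u
After constant-fold (8 stmts):
  t = 4
  u = 7
  d = 9
  y = t
  x = y
  c = x
  a = 3
  return u
After copy-propagate (8 stmts):
  t = 4
  u = 7
  d = 9
  y = 4
  x = 4
  c = 4
  a = 3
  return 7
After constant-fold (8 stmts):
  t = 4
  u = 7
  d = 9
  y = 4
  x = 4
  c = 4
  a = 3
  return 7
After dead-code-elim (1 stmts):
  return 7
Evaluate:
  t = 4  =>  t = 4
  u = 4 + 3  =>  u = 7
  d = 9  =>  d = 9
  y = t  =>  y = 4
  x = 1 * y  =>  x = 4
  c = x  =>  c = 4
  a = 3 + 0  =>  a = 3
  return u = 7

Answer: 7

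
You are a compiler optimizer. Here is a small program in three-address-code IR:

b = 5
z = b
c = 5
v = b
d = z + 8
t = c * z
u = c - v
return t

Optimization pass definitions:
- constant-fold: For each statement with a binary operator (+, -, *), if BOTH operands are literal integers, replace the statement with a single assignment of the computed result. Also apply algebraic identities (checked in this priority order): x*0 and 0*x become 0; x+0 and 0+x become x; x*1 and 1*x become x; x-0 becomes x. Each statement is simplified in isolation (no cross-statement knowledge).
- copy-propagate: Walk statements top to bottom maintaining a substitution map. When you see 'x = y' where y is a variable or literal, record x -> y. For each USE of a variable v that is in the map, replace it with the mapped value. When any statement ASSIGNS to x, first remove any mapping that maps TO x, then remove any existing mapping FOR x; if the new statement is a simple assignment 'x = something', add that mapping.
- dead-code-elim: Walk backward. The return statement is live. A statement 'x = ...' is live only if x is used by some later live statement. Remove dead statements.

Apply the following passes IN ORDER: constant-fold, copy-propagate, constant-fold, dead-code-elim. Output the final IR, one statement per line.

Answer: t = 25
return t

Derivation:
Initial IR:
  b = 5
  z = b
  c = 5
  v = b
  d = z + 8
  t = c * z
  u = c - v
  return t
After constant-fold (8 stmts):
  b = 5
  z = b
  c = 5
  v = b
  d = z + 8
  t = c * z
  u = c - v
  return t
After copy-propagate (8 stmts):
  b = 5
  z = 5
  c = 5
  v = 5
  d = 5 + 8
  t = 5 * 5
  u = 5 - 5
  return t
After constant-fold (8 stmts):
  b = 5
  z = 5
  c = 5
  v = 5
  d = 13
  t = 25
  u = 0
  return t
After dead-code-elim (2 stmts):
  t = 25
  return t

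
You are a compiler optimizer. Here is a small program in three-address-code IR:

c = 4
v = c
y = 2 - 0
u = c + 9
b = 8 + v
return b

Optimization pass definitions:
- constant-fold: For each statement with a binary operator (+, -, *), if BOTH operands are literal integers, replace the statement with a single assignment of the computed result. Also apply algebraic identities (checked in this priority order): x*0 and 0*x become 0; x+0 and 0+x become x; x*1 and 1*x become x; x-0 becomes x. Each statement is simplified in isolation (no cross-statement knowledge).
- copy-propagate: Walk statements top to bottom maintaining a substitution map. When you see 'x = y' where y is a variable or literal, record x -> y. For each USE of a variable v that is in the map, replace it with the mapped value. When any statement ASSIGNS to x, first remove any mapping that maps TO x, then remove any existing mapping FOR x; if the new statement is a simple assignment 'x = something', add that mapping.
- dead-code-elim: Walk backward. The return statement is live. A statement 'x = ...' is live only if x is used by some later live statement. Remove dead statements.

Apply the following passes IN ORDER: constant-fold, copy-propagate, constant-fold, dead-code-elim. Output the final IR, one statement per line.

Answer: b = 12
return b

Derivation:
Initial IR:
  c = 4
  v = c
  y = 2 - 0
  u = c + 9
  b = 8 + v
  return b
After constant-fold (6 stmts):
  c = 4
  v = c
  y = 2
  u = c + 9
  b = 8 + v
  return b
After copy-propagate (6 stmts):
  c = 4
  v = 4
  y = 2
  u = 4 + 9
  b = 8 + 4
  return b
After constant-fold (6 stmts):
  c = 4
  v = 4
  y = 2
  u = 13
  b = 12
  return b
After dead-code-elim (2 stmts):
  b = 12
  return b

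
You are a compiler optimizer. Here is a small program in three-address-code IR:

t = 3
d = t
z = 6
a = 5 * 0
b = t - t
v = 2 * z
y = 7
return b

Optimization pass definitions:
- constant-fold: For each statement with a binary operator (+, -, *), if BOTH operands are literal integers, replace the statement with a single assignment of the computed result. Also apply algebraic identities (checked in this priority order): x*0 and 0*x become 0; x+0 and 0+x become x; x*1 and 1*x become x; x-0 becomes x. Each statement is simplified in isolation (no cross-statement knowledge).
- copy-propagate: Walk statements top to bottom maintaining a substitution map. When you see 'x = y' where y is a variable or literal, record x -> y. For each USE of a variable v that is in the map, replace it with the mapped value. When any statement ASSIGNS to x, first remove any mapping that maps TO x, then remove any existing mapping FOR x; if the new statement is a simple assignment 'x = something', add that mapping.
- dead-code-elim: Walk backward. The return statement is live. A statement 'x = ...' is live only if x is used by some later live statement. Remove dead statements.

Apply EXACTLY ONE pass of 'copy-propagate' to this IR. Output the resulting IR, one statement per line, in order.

Applying copy-propagate statement-by-statement:
  [1] t = 3  (unchanged)
  [2] d = t  -> d = 3
  [3] z = 6  (unchanged)
  [4] a = 5 * 0  (unchanged)
  [5] b = t - t  -> b = 3 - 3
  [6] v = 2 * z  -> v = 2 * 6
  [7] y = 7  (unchanged)
  [8] return b  (unchanged)
Result (8 stmts):
  t = 3
  d = 3
  z = 6
  a = 5 * 0
  b = 3 - 3
  v = 2 * 6
  y = 7
  return b

Answer: t = 3
d = 3
z = 6
a = 5 * 0
b = 3 - 3
v = 2 * 6
y = 7
return b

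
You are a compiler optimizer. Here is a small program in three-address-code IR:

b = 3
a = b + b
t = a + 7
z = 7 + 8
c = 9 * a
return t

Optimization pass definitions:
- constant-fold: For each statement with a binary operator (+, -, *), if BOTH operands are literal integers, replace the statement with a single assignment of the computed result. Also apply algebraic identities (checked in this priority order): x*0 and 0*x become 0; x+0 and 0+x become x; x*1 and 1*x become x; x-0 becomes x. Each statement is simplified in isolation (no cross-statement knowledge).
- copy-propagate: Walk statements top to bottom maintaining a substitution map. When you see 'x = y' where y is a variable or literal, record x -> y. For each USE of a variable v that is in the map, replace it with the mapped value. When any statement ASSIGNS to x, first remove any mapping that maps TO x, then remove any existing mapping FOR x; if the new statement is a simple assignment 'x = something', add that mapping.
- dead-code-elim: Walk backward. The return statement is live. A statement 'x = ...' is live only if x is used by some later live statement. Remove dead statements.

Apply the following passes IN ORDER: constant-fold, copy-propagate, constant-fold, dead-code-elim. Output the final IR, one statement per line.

Answer: a = 6
t = a + 7
return t

Derivation:
Initial IR:
  b = 3
  a = b + b
  t = a + 7
  z = 7 + 8
  c = 9 * a
  return t
After constant-fold (6 stmts):
  b = 3
  a = b + b
  t = a + 7
  z = 15
  c = 9 * a
  return t
After copy-propagate (6 stmts):
  b = 3
  a = 3 + 3
  t = a + 7
  z = 15
  c = 9 * a
  return t
After constant-fold (6 stmts):
  b = 3
  a = 6
  t = a + 7
  z = 15
  c = 9 * a
  return t
After dead-code-elim (3 stmts):
  a = 6
  t = a + 7
  return t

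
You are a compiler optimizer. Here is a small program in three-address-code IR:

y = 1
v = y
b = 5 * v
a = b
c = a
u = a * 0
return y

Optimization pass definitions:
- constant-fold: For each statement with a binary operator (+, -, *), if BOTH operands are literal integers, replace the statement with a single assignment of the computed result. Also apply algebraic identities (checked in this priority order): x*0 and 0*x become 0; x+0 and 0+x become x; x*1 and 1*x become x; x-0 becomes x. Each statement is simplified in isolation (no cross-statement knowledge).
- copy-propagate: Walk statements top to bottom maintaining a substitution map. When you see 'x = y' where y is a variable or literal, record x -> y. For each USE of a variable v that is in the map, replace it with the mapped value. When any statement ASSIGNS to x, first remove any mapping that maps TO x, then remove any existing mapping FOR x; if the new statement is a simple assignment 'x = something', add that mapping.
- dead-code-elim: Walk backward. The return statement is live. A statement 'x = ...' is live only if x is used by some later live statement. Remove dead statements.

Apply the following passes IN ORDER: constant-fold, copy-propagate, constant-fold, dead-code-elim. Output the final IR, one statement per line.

Initial IR:
  y = 1
  v = y
  b = 5 * v
  a = b
  c = a
  u = a * 0
  return y
After constant-fold (7 stmts):
  y = 1
  v = y
  b = 5 * v
  a = b
  c = a
  u = 0
  return y
After copy-propagate (7 stmts):
  y = 1
  v = 1
  b = 5 * 1
  a = b
  c = b
  u = 0
  return 1
After constant-fold (7 stmts):
  y = 1
  v = 1
  b = 5
  a = b
  c = b
  u = 0
  return 1
After dead-code-elim (1 stmts):
  return 1

Answer: return 1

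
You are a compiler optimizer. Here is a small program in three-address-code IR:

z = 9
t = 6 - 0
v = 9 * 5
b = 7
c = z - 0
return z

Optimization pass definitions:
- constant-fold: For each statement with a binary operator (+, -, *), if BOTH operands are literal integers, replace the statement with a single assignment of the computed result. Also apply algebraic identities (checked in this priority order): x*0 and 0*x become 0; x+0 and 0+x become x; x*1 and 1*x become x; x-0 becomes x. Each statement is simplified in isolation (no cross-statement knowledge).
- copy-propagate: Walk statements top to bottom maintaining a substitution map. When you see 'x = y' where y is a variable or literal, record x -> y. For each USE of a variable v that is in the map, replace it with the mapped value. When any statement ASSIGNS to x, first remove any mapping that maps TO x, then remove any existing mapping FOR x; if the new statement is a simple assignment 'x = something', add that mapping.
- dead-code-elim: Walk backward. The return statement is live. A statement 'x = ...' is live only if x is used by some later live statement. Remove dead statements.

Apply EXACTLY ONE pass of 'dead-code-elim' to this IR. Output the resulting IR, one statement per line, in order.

Applying dead-code-elim statement-by-statement:
  [6] return z  -> KEEP (return); live=['z']
  [5] c = z - 0  -> DEAD (c not live)
  [4] b = 7  -> DEAD (b not live)
  [3] v = 9 * 5  -> DEAD (v not live)
  [2] t = 6 - 0  -> DEAD (t not live)
  [1] z = 9  -> KEEP; live=[]
Result (2 stmts):
  z = 9
  return z

Answer: z = 9
return z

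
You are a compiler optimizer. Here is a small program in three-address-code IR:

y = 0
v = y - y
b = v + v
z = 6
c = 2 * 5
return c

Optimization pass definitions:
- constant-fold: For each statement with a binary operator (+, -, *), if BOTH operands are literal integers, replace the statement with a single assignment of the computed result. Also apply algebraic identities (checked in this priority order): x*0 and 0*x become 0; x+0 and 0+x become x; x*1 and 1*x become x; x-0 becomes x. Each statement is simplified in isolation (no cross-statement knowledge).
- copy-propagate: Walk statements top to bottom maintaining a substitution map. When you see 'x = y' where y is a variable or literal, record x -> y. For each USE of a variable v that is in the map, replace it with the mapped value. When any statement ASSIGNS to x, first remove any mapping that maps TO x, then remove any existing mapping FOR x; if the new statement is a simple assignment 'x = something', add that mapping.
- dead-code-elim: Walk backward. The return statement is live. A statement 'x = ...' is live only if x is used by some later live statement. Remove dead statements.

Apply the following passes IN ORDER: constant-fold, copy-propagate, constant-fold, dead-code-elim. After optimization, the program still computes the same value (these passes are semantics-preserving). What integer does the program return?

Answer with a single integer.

Initial IR:
  y = 0
  v = y - y
  b = v + v
  z = 6
  c = 2 * 5
  return c
After constant-fold (6 stmts):
  y = 0
  v = y - y
  b = v + v
  z = 6
  c = 10
  return c
After copy-propagate (6 stmts):
  y = 0
  v = 0 - 0
  b = v + v
  z = 6
  c = 10
  return 10
After constant-fold (6 stmts):
  y = 0
  v = 0
  b = v + v
  z = 6
  c = 10
  return 10
After dead-code-elim (1 stmts):
  return 10
Evaluate:
  y = 0  =>  y = 0
  v = y - y  =>  v = 0
  b = v + v  =>  b = 0
  z = 6  =>  z = 6
  c = 2 * 5  =>  c = 10
  return c = 10

Answer: 10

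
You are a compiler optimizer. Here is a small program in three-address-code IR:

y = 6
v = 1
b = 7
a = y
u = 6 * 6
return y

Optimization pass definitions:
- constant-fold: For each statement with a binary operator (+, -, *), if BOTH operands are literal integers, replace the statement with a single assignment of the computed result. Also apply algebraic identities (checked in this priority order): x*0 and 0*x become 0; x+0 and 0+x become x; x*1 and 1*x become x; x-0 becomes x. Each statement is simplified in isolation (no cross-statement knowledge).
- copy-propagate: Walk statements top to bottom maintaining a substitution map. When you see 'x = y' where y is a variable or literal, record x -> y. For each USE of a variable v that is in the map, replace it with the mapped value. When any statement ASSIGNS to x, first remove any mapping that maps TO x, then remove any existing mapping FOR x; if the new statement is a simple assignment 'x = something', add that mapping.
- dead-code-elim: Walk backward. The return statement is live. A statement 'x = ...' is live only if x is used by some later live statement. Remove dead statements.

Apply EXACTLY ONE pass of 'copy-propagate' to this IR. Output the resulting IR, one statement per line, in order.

Applying copy-propagate statement-by-statement:
  [1] y = 6  (unchanged)
  [2] v = 1  (unchanged)
  [3] b = 7  (unchanged)
  [4] a = y  -> a = 6
  [5] u = 6 * 6  (unchanged)
  [6] return y  -> return 6
Result (6 stmts):
  y = 6
  v = 1
  b = 7
  a = 6
  u = 6 * 6
  return 6

Answer: y = 6
v = 1
b = 7
a = 6
u = 6 * 6
return 6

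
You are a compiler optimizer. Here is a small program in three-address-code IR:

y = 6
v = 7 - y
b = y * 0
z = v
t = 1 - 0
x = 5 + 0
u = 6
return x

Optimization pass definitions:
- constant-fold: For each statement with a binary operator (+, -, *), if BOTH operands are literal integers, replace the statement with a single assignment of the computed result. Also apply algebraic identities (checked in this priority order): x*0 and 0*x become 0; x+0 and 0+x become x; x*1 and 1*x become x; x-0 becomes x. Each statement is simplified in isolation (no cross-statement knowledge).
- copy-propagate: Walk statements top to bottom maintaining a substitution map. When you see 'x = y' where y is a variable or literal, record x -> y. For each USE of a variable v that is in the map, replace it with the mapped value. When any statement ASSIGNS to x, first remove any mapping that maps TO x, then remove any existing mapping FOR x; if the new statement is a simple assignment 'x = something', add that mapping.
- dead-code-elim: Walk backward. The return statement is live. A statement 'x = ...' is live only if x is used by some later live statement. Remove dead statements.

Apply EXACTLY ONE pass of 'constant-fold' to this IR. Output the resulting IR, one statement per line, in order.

Answer: y = 6
v = 7 - y
b = 0
z = v
t = 1
x = 5
u = 6
return x

Derivation:
Applying constant-fold statement-by-statement:
  [1] y = 6  (unchanged)
  [2] v = 7 - y  (unchanged)
  [3] b = y * 0  -> b = 0
  [4] z = v  (unchanged)
  [5] t = 1 - 0  -> t = 1
  [6] x = 5 + 0  -> x = 5
  [7] u = 6  (unchanged)
  [8] return x  (unchanged)
Result (8 stmts):
  y = 6
  v = 7 - y
  b = 0
  z = v
  t = 1
  x = 5
  u = 6
  return x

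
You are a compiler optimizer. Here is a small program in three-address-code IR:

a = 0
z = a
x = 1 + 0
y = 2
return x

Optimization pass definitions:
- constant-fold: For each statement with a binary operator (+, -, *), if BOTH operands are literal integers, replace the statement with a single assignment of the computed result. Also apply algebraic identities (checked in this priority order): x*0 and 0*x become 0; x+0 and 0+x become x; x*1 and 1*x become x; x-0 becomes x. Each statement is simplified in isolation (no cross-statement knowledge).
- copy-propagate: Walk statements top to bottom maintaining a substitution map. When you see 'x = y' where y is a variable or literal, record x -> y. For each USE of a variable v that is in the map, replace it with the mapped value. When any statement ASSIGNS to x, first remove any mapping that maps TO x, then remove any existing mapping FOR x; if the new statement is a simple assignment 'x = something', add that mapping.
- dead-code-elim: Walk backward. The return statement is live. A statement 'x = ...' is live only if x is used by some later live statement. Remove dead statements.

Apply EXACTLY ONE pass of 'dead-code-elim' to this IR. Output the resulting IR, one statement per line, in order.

Answer: x = 1 + 0
return x

Derivation:
Applying dead-code-elim statement-by-statement:
  [5] return x  -> KEEP (return); live=['x']
  [4] y = 2  -> DEAD (y not live)
  [3] x = 1 + 0  -> KEEP; live=[]
  [2] z = a  -> DEAD (z not live)
  [1] a = 0  -> DEAD (a not live)
Result (2 stmts):
  x = 1 + 0
  return x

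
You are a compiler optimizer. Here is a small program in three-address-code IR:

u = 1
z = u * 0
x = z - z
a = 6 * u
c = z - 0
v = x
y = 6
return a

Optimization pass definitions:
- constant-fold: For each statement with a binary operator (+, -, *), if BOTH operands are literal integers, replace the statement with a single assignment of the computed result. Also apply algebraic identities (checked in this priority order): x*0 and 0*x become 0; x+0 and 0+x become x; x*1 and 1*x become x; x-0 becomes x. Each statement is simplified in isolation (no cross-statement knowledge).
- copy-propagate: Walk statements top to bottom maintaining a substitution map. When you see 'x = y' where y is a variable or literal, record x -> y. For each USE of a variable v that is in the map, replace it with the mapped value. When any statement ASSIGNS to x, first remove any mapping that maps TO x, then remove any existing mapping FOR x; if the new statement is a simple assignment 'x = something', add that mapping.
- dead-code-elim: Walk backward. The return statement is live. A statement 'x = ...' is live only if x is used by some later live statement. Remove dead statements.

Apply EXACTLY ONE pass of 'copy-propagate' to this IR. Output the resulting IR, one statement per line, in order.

Answer: u = 1
z = 1 * 0
x = z - z
a = 6 * 1
c = z - 0
v = x
y = 6
return a

Derivation:
Applying copy-propagate statement-by-statement:
  [1] u = 1  (unchanged)
  [2] z = u * 0  -> z = 1 * 0
  [3] x = z - z  (unchanged)
  [4] a = 6 * u  -> a = 6 * 1
  [5] c = z - 0  (unchanged)
  [6] v = x  (unchanged)
  [7] y = 6  (unchanged)
  [8] return a  (unchanged)
Result (8 stmts):
  u = 1
  z = 1 * 0
  x = z - z
  a = 6 * 1
  c = z - 0
  v = x
  y = 6
  return a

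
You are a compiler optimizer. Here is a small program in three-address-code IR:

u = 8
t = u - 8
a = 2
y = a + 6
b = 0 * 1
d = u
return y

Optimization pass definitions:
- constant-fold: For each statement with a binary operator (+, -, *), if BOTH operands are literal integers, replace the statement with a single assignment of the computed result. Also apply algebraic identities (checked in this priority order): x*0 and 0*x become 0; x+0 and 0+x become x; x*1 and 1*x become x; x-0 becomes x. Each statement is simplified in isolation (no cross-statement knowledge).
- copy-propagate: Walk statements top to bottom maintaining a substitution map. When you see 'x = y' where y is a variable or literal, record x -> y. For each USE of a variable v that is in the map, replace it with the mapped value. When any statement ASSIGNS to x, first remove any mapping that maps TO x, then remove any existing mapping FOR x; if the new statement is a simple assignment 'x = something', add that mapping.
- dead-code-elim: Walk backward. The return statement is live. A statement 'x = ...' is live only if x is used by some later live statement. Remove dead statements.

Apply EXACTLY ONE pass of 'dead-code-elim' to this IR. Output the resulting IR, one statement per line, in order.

Answer: a = 2
y = a + 6
return y

Derivation:
Applying dead-code-elim statement-by-statement:
  [7] return y  -> KEEP (return); live=['y']
  [6] d = u  -> DEAD (d not live)
  [5] b = 0 * 1  -> DEAD (b not live)
  [4] y = a + 6  -> KEEP; live=['a']
  [3] a = 2  -> KEEP; live=[]
  [2] t = u - 8  -> DEAD (t not live)
  [1] u = 8  -> DEAD (u not live)
Result (3 stmts):
  a = 2
  y = a + 6
  return y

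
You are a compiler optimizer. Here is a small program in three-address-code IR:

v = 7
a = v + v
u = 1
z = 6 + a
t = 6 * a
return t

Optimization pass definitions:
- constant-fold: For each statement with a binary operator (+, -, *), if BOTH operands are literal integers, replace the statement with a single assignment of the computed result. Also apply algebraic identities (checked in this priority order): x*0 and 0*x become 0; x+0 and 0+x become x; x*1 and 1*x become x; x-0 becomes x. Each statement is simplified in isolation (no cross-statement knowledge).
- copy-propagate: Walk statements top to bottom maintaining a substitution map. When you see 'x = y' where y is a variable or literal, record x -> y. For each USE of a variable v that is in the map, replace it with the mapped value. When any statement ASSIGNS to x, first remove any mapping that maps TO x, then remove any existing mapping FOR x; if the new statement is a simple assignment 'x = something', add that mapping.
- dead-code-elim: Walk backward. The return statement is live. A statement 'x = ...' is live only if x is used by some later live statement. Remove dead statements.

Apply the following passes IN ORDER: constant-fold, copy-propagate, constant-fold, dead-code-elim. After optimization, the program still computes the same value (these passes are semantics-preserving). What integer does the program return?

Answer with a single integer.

Answer: 84

Derivation:
Initial IR:
  v = 7
  a = v + v
  u = 1
  z = 6 + a
  t = 6 * a
  return t
After constant-fold (6 stmts):
  v = 7
  a = v + v
  u = 1
  z = 6 + a
  t = 6 * a
  return t
After copy-propagate (6 stmts):
  v = 7
  a = 7 + 7
  u = 1
  z = 6 + a
  t = 6 * a
  return t
After constant-fold (6 stmts):
  v = 7
  a = 14
  u = 1
  z = 6 + a
  t = 6 * a
  return t
After dead-code-elim (3 stmts):
  a = 14
  t = 6 * a
  return t
Evaluate:
  v = 7  =>  v = 7
  a = v + v  =>  a = 14
  u = 1  =>  u = 1
  z = 6 + a  =>  z = 20
  t = 6 * a  =>  t = 84
  return t = 84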